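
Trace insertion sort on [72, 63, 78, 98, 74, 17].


Initial: [72, 63, 78, 98, 74, 17]
Insert 63: [63, 72, 78, 98, 74, 17]
Insert 78: [63, 72, 78, 98, 74, 17]
Insert 98: [63, 72, 78, 98, 74, 17]
Insert 74: [63, 72, 74, 78, 98, 17]
Insert 17: [17, 63, 72, 74, 78, 98]

Sorted: [17, 63, 72, 74, 78, 98]


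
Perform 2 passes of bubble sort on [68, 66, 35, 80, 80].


Initial: [68, 66, 35, 80, 80]
Pass 1: [66, 35, 68, 80, 80] (2 swaps)
Pass 2: [35, 66, 68, 80, 80] (1 swaps)

After 2 passes: [35, 66, 68, 80, 80]


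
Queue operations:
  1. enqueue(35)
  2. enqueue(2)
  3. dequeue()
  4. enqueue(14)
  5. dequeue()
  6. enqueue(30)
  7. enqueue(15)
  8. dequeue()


enqueue(35) -> [35]
enqueue(2) -> [35, 2]
dequeue()->35, [2]
enqueue(14) -> [2, 14]
dequeue()->2, [14]
enqueue(30) -> [14, 30]
enqueue(15) -> [14, 30, 15]
dequeue()->14, [30, 15]

Final queue: [30, 15]


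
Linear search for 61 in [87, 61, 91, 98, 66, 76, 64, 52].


i=0: 87!=61
i=1: 61==61 found!

Found at 1, 2 comps


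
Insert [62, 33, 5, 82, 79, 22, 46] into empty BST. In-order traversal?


Insert 62: root
Insert 33: L from 62
Insert 5: L from 62 -> L from 33
Insert 82: R from 62
Insert 79: R from 62 -> L from 82
Insert 22: L from 62 -> L from 33 -> R from 5
Insert 46: L from 62 -> R from 33

In-order: [5, 22, 33, 46, 62, 79, 82]


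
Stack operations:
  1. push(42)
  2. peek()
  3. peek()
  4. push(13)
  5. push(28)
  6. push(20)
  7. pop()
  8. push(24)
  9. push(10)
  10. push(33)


push(42) -> [42]
peek()->42
peek()->42
push(13) -> [42, 13]
push(28) -> [42, 13, 28]
push(20) -> [42, 13, 28, 20]
pop()->20, [42, 13, 28]
push(24) -> [42, 13, 28, 24]
push(10) -> [42, 13, 28, 24, 10]
push(33) -> [42, 13, 28, 24, 10, 33]

Final stack: [42, 13, 28, 24, 10, 33]


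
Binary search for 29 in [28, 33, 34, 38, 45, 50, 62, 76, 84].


Step 1: lo=0, hi=8, mid=4, val=45
Step 2: lo=0, hi=3, mid=1, val=33
Step 3: lo=0, hi=0, mid=0, val=28

Not found


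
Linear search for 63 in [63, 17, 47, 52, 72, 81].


i=0: 63==63 found!

Found at 0, 1 comps


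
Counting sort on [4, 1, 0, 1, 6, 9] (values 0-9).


Input: [4, 1, 0, 1, 6, 9]
Counts: [1, 2, 0, 0, 1, 0, 1, 0, 0, 1]

Sorted: [0, 1, 1, 4, 6, 9]


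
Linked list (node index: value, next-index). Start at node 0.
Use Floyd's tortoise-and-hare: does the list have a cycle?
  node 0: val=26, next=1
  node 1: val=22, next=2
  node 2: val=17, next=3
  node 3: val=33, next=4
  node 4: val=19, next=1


Floyd's tortoise (slow, +1) and hare (fast, +2):
  init: slow=0, fast=0
  step 1: slow=1, fast=2
  step 2: slow=2, fast=4
  step 3: slow=3, fast=2
  step 4: slow=4, fast=4
  slow == fast at node 4: cycle detected

Cycle: yes


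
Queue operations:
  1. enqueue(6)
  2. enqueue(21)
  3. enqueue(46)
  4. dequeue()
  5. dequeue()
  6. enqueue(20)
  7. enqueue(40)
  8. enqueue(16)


enqueue(6) -> [6]
enqueue(21) -> [6, 21]
enqueue(46) -> [6, 21, 46]
dequeue()->6, [21, 46]
dequeue()->21, [46]
enqueue(20) -> [46, 20]
enqueue(40) -> [46, 20, 40]
enqueue(16) -> [46, 20, 40, 16]

Final queue: [46, 20, 40, 16]


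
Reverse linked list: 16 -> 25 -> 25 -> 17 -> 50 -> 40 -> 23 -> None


Step 1: curr=16, set curr.next=prev(None) | reversed so far: 16
Step 2: curr=25, set curr.next=prev(16) | reversed so far: 25 -> 16
Step 3: curr=25, set curr.next=prev(25) | reversed so far: 25 -> 25 -> 16
Step 4: curr=17, set curr.next=prev(25) | reversed so far: 17 -> 25 -> 25 -> 16
Step 5: curr=50, set curr.next=prev(17) | reversed so far: 50 -> 17 -> 25 -> 25 -> 16
Step 6: curr=40, set curr.next=prev(50) | reversed so far: 40 -> 50 -> 17 -> 25 -> 25 -> 16
Step 7: curr=23, set curr.next=prev(40) | reversed so far: 23 -> 40 -> 50 -> 17 -> 25 -> 25 -> 16

23 -> 40 -> 50 -> 17 -> 25 -> 25 -> 16 -> None


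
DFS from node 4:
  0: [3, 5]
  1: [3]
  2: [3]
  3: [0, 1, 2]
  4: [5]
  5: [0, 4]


Visit 4, push [5]
Visit 5, push [0]
Visit 0, push [3]
Visit 3, push [2, 1]
Visit 1, push []
Visit 2, push []

DFS order: [4, 5, 0, 3, 1, 2]


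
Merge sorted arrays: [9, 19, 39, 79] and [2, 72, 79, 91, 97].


Take 2 from B
Take 9 from A
Take 19 from A
Take 39 from A
Take 72 from B
Take 79 from A

Merged: [2, 9, 19, 39, 72, 79, 79, 91, 97]


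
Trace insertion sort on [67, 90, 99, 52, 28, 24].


Initial: [67, 90, 99, 52, 28, 24]
Insert 90: [67, 90, 99, 52, 28, 24]
Insert 99: [67, 90, 99, 52, 28, 24]
Insert 52: [52, 67, 90, 99, 28, 24]
Insert 28: [28, 52, 67, 90, 99, 24]
Insert 24: [24, 28, 52, 67, 90, 99]

Sorted: [24, 28, 52, 67, 90, 99]


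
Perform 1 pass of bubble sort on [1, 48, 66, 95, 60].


Initial: [1, 48, 66, 95, 60]
Pass 1: [1, 48, 66, 60, 95] (1 swaps)

After 1 pass: [1, 48, 66, 60, 95]


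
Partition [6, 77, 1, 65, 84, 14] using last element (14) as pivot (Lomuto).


Pivot: 14
  6 <= 14: advance i (no swap)
  1 <= 14: swap -> [6, 1, 77, 65, 84, 14]
Place pivot at 2: [6, 1, 14, 65, 84, 77]

Partitioned: [6, 1, 14, 65, 84, 77]


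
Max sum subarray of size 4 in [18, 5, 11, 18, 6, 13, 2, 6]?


[0:4]: 52
[1:5]: 40
[2:6]: 48
[3:7]: 39
[4:8]: 27

Max: 52 at [0:4]


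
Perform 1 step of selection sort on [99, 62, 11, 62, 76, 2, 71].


Initial: [99, 62, 11, 62, 76, 2, 71]
Step 1: min=2 at 5
  Swap: [2, 62, 11, 62, 76, 99, 71]

After 1 step: [2, 62, 11, 62, 76, 99, 71]


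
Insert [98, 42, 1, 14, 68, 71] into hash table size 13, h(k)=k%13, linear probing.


Insert 98: h=7 -> slot 7
Insert 42: h=3 -> slot 3
Insert 1: h=1 -> slot 1
Insert 14: h=1, 1 probes -> slot 2
Insert 68: h=3, 1 probes -> slot 4
Insert 71: h=6 -> slot 6

Table: [None, 1, 14, 42, 68, None, 71, 98, None, None, None, None, None]


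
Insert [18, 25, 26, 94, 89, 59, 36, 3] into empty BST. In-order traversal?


Insert 18: root
Insert 25: R from 18
Insert 26: R from 18 -> R from 25
Insert 94: R from 18 -> R from 25 -> R from 26
Insert 89: R from 18 -> R from 25 -> R from 26 -> L from 94
Insert 59: R from 18 -> R from 25 -> R from 26 -> L from 94 -> L from 89
Insert 36: R from 18 -> R from 25 -> R from 26 -> L from 94 -> L from 89 -> L from 59
Insert 3: L from 18

In-order: [3, 18, 25, 26, 36, 59, 89, 94]


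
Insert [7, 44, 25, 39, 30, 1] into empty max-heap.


Insert 7: [7]
Insert 44: [44, 7]
Insert 25: [44, 7, 25]
Insert 39: [44, 39, 25, 7]
Insert 30: [44, 39, 25, 7, 30]
Insert 1: [44, 39, 25, 7, 30, 1]

Final heap: [44, 39, 25, 7, 30, 1]


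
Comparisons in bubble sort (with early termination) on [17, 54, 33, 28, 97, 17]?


Algorithm: bubble sort (with early termination)
Input: [17, 54, 33, 28, 97, 17]
Sorted: [17, 17, 28, 33, 54, 97]

15


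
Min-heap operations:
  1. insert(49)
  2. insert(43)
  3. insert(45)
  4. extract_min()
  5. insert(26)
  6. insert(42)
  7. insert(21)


insert(49) -> [49]
insert(43) -> [43, 49]
insert(45) -> [43, 49, 45]
extract_min()->43, [45, 49]
insert(26) -> [26, 49, 45]
insert(42) -> [26, 42, 45, 49]
insert(21) -> [21, 26, 45, 49, 42]

Final heap: [21, 26, 45, 49, 42]


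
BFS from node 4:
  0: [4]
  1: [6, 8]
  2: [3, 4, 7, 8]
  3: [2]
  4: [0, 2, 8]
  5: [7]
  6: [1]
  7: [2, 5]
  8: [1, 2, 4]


Visit 4, enqueue [0, 2, 8]
Visit 0, enqueue []
Visit 2, enqueue [3, 7]
Visit 8, enqueue [1]
Visit 3, enqueue []
Visit 7, enqueue [5]
Visit 1, enqueue [6]
Visit 5, enqueue []
Visit 6, enqueue []

BFS order: [4, 0, 2, 8, 3, 7, 1, 5, 6]


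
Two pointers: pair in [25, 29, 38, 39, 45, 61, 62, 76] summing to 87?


lo=0(25)+hi=7(76)=101
lo=0(25)+hi=6(62)=87

Yes: 25+62=87


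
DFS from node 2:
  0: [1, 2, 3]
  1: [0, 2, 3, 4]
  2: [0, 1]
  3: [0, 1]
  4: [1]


Visit 2, push [1, 0]
Visit 0, push [3, 1]
Visit 1, push [4, 3]
Visit 3, push []
Visit 4, push []

DFS order: [2, 0, 1, 3, 4]


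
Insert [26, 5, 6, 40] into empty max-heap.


Insert 26: [26]
Insert 5: [26, 5]
Insert 6: [26, 5, 6]
Insert 40: [40, 26, 6, 5]

Final heap: [40, 26, 6, 5]


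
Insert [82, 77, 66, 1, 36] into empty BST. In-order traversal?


Insert 82: root
Insert 77: L from 82
Insert 66: L from 82 -> L from 77
Insert 1: L from 82 -> L from 77 -> L from 66
Insert 36: L from 82 -> L from 77 -> L from 66 -> R from 1

In-order: [1, 36, 66, 77, 82]


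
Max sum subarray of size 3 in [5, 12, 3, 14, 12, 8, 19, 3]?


[0:3]: 20
[1:4]: 29
[2:5]: 29
[3:6]: 34
[4:7]: 39
[5:8]: 30

Max: 39 at [4:7]


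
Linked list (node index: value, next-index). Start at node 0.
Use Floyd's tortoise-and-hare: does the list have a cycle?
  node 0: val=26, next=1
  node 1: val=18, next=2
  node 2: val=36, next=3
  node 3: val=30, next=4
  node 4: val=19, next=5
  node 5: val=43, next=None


Floyd's tortoise (slow, +1) and hare (fast, +2):
  init: slow=0, fast=0
  step 1: slow=1, fast=2
  step 2: slow=2, fast=4
  step 3: fast 4->5->None, no cycle

Cycle: no


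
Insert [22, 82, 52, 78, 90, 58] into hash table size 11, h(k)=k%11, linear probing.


Insert 22: h=0 -> slot 0
Insert 82: h=5 -> slot 5
Insert 52: h=8 -> slot 8
Insert 78: h=1 -> slot 1
Insert 90: h=2 -> slot 2
Insert 58: h=3 -> slot 3

Table: [22, 78, 90, 58, None, 82, None, None, 52, None, None]


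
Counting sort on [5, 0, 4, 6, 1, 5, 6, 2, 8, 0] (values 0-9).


Input: [5, 0, 4, 6, 1, 5, 6, 2, 8, 0]
Counts: [2, 1, 1, 0, 1, 2, 2, 0, 1, 0]

Sorted: [0, 0, 1, 2, 4, 5, 5, 6, 6, 8]


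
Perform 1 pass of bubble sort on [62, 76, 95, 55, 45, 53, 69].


Initial: [62, 76, 95, 55, 45, 53, 69]
Pass 1: [62, 76, 55, 45, 53, 69, 95] (4 swaps)

After 1 pass: [62, 76, 55, 45, 53, 69, 95]


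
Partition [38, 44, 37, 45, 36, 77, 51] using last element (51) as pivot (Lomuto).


Pivot: 51
  38 <= 51: advance i (no swap)
  44 <= 51: advance i (no swap)
  37 <= 51: advance i (no swap)
  45 <= 51: advance i (no swap)
  36 <= 51: advance i (no swap)
Place pivot at 5: [38, 44, 37, 45, 36, 51, 77]

Partitioned: [38, 44, 37, 45, 36, 51, 77]


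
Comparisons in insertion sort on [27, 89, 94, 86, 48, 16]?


Algorithm: insertion sort
Input: [27, 89, 94, 86, 48, 16]
Sorted: [16, 27, 48, 86, 89, 94]

14


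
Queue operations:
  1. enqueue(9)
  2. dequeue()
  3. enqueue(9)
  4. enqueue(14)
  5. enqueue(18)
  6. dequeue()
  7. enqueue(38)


enqueue(9) -> [9]
dequeue()->9, []
enqueue(9) -> [9]
enqueue(14) -> [9, 14]
enqueue(18) -> [9, 14, 18]
dequeue()->9, [14, 18]
enqueue(38) -> [14, 18, 38]

Final queue: [14, 18, 38]


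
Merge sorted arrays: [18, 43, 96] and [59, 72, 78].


Take 18 from A
Take 43 from A
Take 59 from B
Take 72 from B
Take 78 from B

Merged: [18, 43, 59, 72, 78, 96]


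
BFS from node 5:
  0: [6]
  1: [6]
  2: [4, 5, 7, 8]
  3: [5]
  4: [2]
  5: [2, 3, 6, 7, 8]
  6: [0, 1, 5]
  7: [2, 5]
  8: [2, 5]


Visit 5, enqueue [2, 3, 6, 7, 8]
Visit 2, enqueue [4]
Visit 3, enqueue []
Visit 6, enqueue [0, 1]
Visit 7, enqueue []
Visit 8, enqueue []
Visit 4, enqueue []
Visit 0, enqueue []
Visit 1, enqueue []

BFS order: [5, 2, 3, 6, 7, 8, 4, 0, 1]


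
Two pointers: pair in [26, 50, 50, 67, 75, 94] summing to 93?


lo=0(26)+hi=5(94)=120
lo=0(26)+hi=4(75)=101
lo=0(26)+hi=3(67)=93

Yes: 26+67=93


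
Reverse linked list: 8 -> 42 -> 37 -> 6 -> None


Step 1: curr=8, set curr.next=prev(None) | reversed so far: 8
Step 2: curr=42, set curr.next=prev(8) | reversed so far: 42 -> 8
Step 3: curr=37, set curr.next=prev(42) | reversed so far: 37 -> 42 -> 8
Step 4: curr=6, set curr.next=prev(37) | reversed so far: 6 -> 37 -> 42 -> 8

6 -> 37 -> 42 -> 8 -> None


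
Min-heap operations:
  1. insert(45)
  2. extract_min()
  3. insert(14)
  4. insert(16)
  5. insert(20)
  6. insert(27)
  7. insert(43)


insert(45) -> [45]
extract_min()->45, []
insert(14) -> [14]
insert(16) -> [14, 16]
insert(20) -> [14, 16, 20]
insert(27) -> [14, 16, 20, 27]
insert(43) -> [14, 16, 20, 27, 43]

Final heap: [14, 16, 20, 27, 43]


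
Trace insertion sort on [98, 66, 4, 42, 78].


Initial: [98, 66, 4, 42, 78]
Insert 66: [66, 98, 4, 42, 78]
Insert 4: [4, 66, 98, 42, 78]
Insert 42: [4, 42, 66, 98, 78]
Insert 78: [4, 42, 66, 78, 98]

Sorted: [4, 42, 66, 78, 98]


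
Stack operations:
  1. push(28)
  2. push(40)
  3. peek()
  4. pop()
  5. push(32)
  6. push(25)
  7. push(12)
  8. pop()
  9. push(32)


push(28) -> [28]
push(40) -> [28, 40]
peek()->40
pop()->40, [28]
push(32) -> [28, 32]
push(25) -> [28, 32, 25]
push(12) -> [28, 32, 25, 12]
pop()->12, [28, 32, 25]
push(32) -> [28, 32, 25, 32]

Final stack: [28, 32, 25, 32]


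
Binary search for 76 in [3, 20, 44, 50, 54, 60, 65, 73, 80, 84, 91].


Step 1: lo=0, hi=10, mid=5, val=60
Step 2: lo=6, hi=10, mid=8, val=80
Step 3: lo=6, hi=7, mid=6, val=65
Step 4: lo=7, hi=7, mid=7, val=73

Not found


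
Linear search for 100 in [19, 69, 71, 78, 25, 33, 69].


i=0: 19!=100
i=1: 69!=100
i=2: 71!=100
i=3: 78!=100
i=4: 25!=100
i=5: 33!=100
i=6: 69!=100

Not found, 7 comps


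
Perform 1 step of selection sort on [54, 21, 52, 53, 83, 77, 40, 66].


Initial: [54, 21, 52, 53, 83, 77, 40, 66]
Step 1: min=21 at 1
  Swap: [21, 54, 52, 53, 83, 77, 40, 66]

After 1 step: [21, 54, 52, 53, 83, 77, 40, 66]


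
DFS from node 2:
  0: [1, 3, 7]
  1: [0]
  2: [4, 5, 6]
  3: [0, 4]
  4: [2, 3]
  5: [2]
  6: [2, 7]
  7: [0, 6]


Visit 2, push [6, 5, 4]
Visit 4, push [3]
Visit 3, push [0]
Visit 0, push [7, 1]
Visit 1, push []
Visit 7, push [6]
Visit 6, push []
Visit 5, push []

DFS order: [2, 4, 3, 0, 1, 7, 6, 5]


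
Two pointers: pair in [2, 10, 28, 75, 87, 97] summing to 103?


lo=0(2)+hi=5(97)=99
lo=1(10)+hi=5(97)=107
lo=1(10)+hi=4(87)=97
lo=2(28)+hi=4(87)=115
lo=2(28)+hi=3(75)=103

Yes: 28+75=103


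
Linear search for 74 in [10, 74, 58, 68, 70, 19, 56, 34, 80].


i=0: 10!=74
i=1: 74==74 found!

Found at 1, 2 comps


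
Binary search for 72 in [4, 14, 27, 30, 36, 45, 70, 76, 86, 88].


Step 1: lo=0, hi=9, mid=4, val=36
Step 2: lo=5, hi=9, mid=7, val=76
Step 3: lo=5, hi=6, mid=5, val=45
Step 4: lo=6, hi=6, mid=6, val=70

Not found


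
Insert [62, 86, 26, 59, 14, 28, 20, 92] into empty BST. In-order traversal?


Insert 62: root
Insert 86: R from 62
Insert 26: L from 62
Insert 59: L from 62 -> R from 26
Insert 14: L from 62 -> L from 26
Insert 28: L from 62 -> R from 26 -> L from 59
Insert 20: L from 62 -> L from 26 -> R from 14
Insert 92: R from 62 -> R from 86

In-order: [14, 20, 26, 28, 59, 62, 86, 92]


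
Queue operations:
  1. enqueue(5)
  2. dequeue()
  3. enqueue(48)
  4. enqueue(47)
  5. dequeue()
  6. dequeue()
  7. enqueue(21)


enqueue(5) -> [5]
dequeue()->5, []
enqueue(48) -> [48]
enqueue(47) -> [48, 47]
dequeue()->48, [47]
dequeue()->47, []
enqueue(21) -> [21]

Final queue: [21]


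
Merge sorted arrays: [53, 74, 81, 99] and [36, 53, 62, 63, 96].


Take 36 from B
Take 53 from A
Take 53 from B
Take 62 from B
Take 63 from B
Take 74 from A
Take 81 from A
Take 96 from B

Merged: [36, 53, 53, 62, 63, 74, 81, 96, 99]


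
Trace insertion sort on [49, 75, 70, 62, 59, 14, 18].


Initial: [49, 75, 70, 62, 59, 14, 18]
Insert 75: [49, 75, 70, 62, 59, 14, 18]
Insert 70: [49, 70, 75, 62, 59, 14, 18]
Insert 62: [49, 62, 70, 75, 59, 14, 18]
Insert 59: [49, 59, 62, 70, 75, 14, 18]
Insert 14: [14, 49, 59, 62, 70, 75, 18]
Insert 18: [14, 18, 49, 59, 62, 70, 75]

Sorted: [14, 18, 49, 59, 62, 70, 75]


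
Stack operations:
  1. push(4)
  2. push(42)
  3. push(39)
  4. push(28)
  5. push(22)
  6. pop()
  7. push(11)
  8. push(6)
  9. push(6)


push(4) -> [4]
push(42) -> [4, 42]
push(39) -> [4, 42, 39]
push(28) -> [4, 42, 39, 28]
push(22) -> [4, 42, 39, 28, 22]
pop()->22, [4, 42, 39, 28]
push(11) -> [4, 42, 39, 28, 11]
push(6) -> [4, 42, 39, 28, 11, 6]
push(6) -> [4, 42, 39, 28, 11, 6, 6]

Final stack: [4, 42, 39, 28, 11, 6, 6]


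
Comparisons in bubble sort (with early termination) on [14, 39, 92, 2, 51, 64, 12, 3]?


Algorithm: bubble sort (with early termination)
Input: [14, 39, 92, 2, 51, 64, 12, 3]
Sorted: [2, 3, 12, 14, 39, 51, 64, 92]

28


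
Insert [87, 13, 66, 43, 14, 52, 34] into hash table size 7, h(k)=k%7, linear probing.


Insert 87: h=3 -> slot 3
Insert 13: h=6 -> slot 6
Insert 66: h=3, 1 probes -> slot 4
Insert 43: h=1 -> slot 1
Insert 14: h=0 -> slot 0
Insert 52: h=3, 2 probes -> slot 5
Insert 34: h=6, 3 probes -> slot 2

Table: [14, 43, 34, 87, 66, 52, 13]


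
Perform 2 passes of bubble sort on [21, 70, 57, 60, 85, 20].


Initial: [21, 70, 57, 60, 85, 20]
Pass 1: [21, 57, 60, 70, 20, 85] (3 swaps)
Pass 2: [21, 57, 60, 20, 70, 85] (1 swaps)

After 2 passes: [21, 57, 60, 20, 70, 85]


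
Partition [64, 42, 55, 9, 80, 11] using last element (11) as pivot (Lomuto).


Pivot: 11
  9 <= 11: swap -> [9, 42, 55, 64, 80, 11]
Place pivot at 1: [9, 11, 55, 64, 80, 42]

Partitioned: [9, 11, 55, 64, 80, 42]


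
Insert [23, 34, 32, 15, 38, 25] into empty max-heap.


Insert 23: [23]
Insert 34: [34, 23]
Insert 32: [34, 23, 32]
Insert 15: [34, 23, 32, 15]
Insert 38: [38, 34, 32, 15, 23]
Insert 25: [38, 34, 32, 15, 23, 25]

Final heap: [38, 34, 32, 15, 23, 25]


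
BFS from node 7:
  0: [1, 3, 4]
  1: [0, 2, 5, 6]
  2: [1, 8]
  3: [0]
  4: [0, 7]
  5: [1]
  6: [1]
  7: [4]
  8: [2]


Visit 7, enqueue [4]
Visit 4, enqueue [0]
Visit 0, enqueue [1, 3]
Visit 1, enqueue [2, 5, 6]
Visit 3, enqueue []
Visit 2, enqueue [8]
Visit 5, enqueue []
Visit 6, enqueue []
Visit 8, enqueue []

BFS order: [7, 4, 0, 1, 3, 2, 5, 6, 8]


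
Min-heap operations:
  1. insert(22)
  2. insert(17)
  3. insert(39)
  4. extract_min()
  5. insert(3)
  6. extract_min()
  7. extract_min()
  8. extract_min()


insert(22) -> [22]
insert(17) -> [17, 22]
insert(39) -> [17, 22, 39]
extract_min()->17, [22, 39]
insert(3) -> [3, 39, 22]
extract_min()->3, [22, 39]
extract_min()->22, [39]
extract_min()->39, []

Final heap: []


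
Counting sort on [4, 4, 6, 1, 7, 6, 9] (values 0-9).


Input: [4, 4, 6, 1, 7, 6, 9]
Counts: [0, 1, 0, 0, 2, 0, 2, 1, 0, 1]

Sorted: [1, 4, 4, 6, 6, 7, 9]


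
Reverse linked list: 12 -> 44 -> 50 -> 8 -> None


Step 1: curr=12, set curr.next=prev(None) | reversed so far: 12
Step 2: curr=44, set curr.next=prev(12) | reversed so far: 44 -> 12
Step 3: curr=50, set curr.next=prev(44) | reversed so far: 50 -> 44 -> 12
Step 4: curr=8, set curr.next=prev(50) | reversed so far: 8 -> 50 -> 44 -> 12

8 -> 50 -> 44 -> 12 -> None


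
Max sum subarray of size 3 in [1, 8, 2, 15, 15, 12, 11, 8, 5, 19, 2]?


[0:3]: 11
[1:4]: 25
[2:5]: 32
[3:6]: 42
[4:7]: 38
[5:8]: 31
[6:9]: 24
[7:10]: 32
[8:11]: 26

Max: 42 at [3:6]


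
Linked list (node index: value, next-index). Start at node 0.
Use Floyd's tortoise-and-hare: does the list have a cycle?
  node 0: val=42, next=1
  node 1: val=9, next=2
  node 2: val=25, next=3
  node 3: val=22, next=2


Floyd's tortoise (slow, +1) and hare (fast, +2):
  init: slow=0, fast=0
  step 1: slow=1, fast=2
  step 2: slow=2, fast=2
  slow == fast at node 2: cycle detected

Cycle: yes


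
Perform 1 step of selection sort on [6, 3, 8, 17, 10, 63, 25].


Initial: [6, 3, 8, 17, 10, 63, 25]
Step 1: min=3 at 1
  Swap: [3, 6, 8, 17, 10, 63, 25]

After 1 step: [3, 6, 8, 17, 10, 63, 25]


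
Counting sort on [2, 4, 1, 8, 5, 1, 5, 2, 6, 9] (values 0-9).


Input: [2, 4, 1, 8, 5, 1, 5, 2, 6, 9]
Counts: [0, 2, 2, 0, 1, 2, 1, 0, 1, 1]

Sorted: [1, 1, 2, 2, 4, 5, 5, 6, 8, 9]


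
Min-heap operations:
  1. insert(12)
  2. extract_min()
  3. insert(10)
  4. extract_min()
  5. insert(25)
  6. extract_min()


insert(12) -> [12]
extract_min()->12, []
insert(10) -> [10]
extract_min()->10, []
insert(25) -> [25]
extract_min()->25, []

Final heap: []


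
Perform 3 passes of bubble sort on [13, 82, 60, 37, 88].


Initial: [13, 82, 60, 37, 88]
Pass 1: [13, 60, 37, 82, 88] (2 swaps)
Pass 2: [13, 37, 60, 82, 88] (1 swaps)
Pass 3: [13, 37, 60, 82, 88] (0 swaps)

After 3 passes: [13, 37, 60, 82, 88]


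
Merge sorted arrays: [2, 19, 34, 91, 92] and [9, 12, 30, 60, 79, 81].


Take 2 from A
Take 9 from B
Take 12 from B
Take 19 from A
Take 30 from B
Take 34 from A
Take 60 from B
Take 79 from B
Take 81 from B

Merged: [2, 9, 12, 19, 30, 34, 60, 79, 81, 91, 92]


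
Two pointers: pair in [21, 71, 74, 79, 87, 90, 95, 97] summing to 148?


lo=0(21)+hi=7(97)=118
lo=1(71)+hi=7(97)=168
lo=1(71)+hi=6(95)=166
lo=1(71)+hi=5(90)=161
lo=1(71)+hi=4(87)=158
lo=1(71)+hi=3(79)=150
lo=1(71)+hi=2(74)=145

No pair found


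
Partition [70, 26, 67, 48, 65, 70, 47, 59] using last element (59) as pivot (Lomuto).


Pivot: 59
  26 <= 59: swap -> [26, 70, 67, 48, 65, 70, 47, 59]
  48 <= 59: swap -> [26, 48, 67, 70, 65, 70, 47, 59]
  47 <= 59: swap -> [26, 48, 47, 70, 65, 70, 67, 59]
Place pivot at 3: [26, 48, 47, 59, 65, 70, 67, 70]

Partitioned: [26, 48, 47, 59, 65, 70, 67, 70]


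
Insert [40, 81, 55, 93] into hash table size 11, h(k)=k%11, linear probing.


Insert 40: h=7 -> slot 7
Insert 81: h=4 -> slot 4
Insert 55: h=0 -> slot 0
Insert 93: h=5 -> slot 5

Table: [55, None, None, None, 81, 93, None, 40, None, None, None]


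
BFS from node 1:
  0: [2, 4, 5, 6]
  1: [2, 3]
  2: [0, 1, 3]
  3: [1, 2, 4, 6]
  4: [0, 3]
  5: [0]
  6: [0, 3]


Visit 1, enqueue [2, 3]
Visit 2, enqueue [0]
Visit 3, enqueue [4, 6]
Visit 0, enqueue [5]
Visit 4, enqueue []
Visit 6, enqueue []
Visit 5, enqueue []

BFS order: [1, 2, 3, 0, 4, 6, 5]


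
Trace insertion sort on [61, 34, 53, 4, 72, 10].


Initial: [61, 34, 53, 4, 72, 10]
Insert 34: [34, 61, 53, 4, 72, 10]
Insert 53: [34, 53, 61, 4, 72, 10]
Insert 4: [4, 34, 53, 61, 72, 10]
Insert 72: [4, 34, 53, 61, 72, 10]
Insert 10: [4, 10, 34, 53, 61, 72]

Sorted: [4, 10, 34, 53, 61, 72]


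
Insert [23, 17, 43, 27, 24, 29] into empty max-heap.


Insert 23: [23]
Insert 17: [23, 17]
Insert 43: [43, 17, 23]
Insert 27: [43, 27, 23, 17]
Insert 24: [43, 27, 23, 17, 24]
Insert 29: [43, 27, 29, 17, 24, 23]

Final heap: [43, 27, 29, 17, 24, 23]


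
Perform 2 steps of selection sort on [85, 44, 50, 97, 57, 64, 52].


Initial: [85, 44, 50, 97, 57, 64, 52]
Step 1: min=44 at 1
  Swap: [44, 85, 50, 97, 57, 64, 52]
Step 2: min=50 at 2
  Swap: [44, 50, 85, 97, 57, 64, 52]

After 2 steps: [44, 50, 85, 97, 57, 64, 52]


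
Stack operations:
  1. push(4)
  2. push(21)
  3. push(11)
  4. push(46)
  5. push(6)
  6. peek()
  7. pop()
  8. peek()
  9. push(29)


push(4) -> [4]
push(21) -> [4, 21]
push(11) -> [4, 21, 11]
push(46) -> [4, 21, 11, 46]
push(6) -> [4, 21, 11, 46, 6]
peek()->6
pop()->6, [4, 21, 11, 46]
peek()->46
push(29) -> [4, 21, 11, 46, 29]

Final stack: [4, 21, 11, 46, 29]


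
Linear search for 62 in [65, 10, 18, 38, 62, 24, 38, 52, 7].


i=0: 65!=62
i=1: 10!=62
i=2: 18!=62
i=3: 38!=62
i=4: 62==62 found!

Found at 4, 5 comps


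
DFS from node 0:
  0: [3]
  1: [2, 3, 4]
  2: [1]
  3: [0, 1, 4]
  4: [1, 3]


Visit 0, push [3]
Visit 3, push [4, 1]
Visit 1, push [4, 2]
Visit 2, push []
Visit 4, push []

DFS order: [0, 3, 1, 2, 4]


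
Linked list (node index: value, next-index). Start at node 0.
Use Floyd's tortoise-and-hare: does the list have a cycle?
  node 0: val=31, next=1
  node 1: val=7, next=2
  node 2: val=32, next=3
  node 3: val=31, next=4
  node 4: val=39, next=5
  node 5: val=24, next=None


Floyd's tortoise (slow, +1) and hare (fast, +2):
  init: slow=0, fast=0
  step 1: slow=1, fast=2
  step 2: slow=2, fast=4
  step 3: fast 4->5->None, no cycle

Cycle: no


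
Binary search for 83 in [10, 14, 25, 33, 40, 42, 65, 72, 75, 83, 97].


Step 1: lo=0, hi=10, mid=5, val=42
Step 2: lo=6, hi=10, mid=8, val=75
Step 3: lo=9, hi=10, mid=9, val=83

Found at index 9


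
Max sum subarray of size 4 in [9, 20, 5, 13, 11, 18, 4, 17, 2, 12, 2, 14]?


[0:4]: 47
[1:5]: 49
[2:6]: 47
[3:7]: 46
[4:8]: 50
[5:9]: 41
[6:10]: 35
[7:11]: 33
[8:12]: 30

Max: 50 at [4:8]


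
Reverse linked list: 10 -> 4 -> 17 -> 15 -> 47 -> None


Step 1: curr=10, set curr.next=prev(None) | reversed so far: 10
Step 2: curr=4, set curr.next=prev(10) | reversed so far: 4 -> 10
Step 3: curr=17, set curr.next=prev(4) | reversed so far: 17 -> 4 -> 10
Step 4: curr=15, set curr.next=prev(17) | reversed so far: 15 -> 17 -> 4 -> 10
Step 5: curr=47, set curr.next=prev(15) | reversed so far: 47 -> 15 -> 17 -> 4 -> 10

47 -> 15 -> 17 -> 4 -> 10 -> None


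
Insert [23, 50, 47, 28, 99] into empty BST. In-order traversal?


Insert 23: root
Insert 50: R from 23
Insert 47: R from 23 -> L from 50
Insert 28: R from 23 -> L from 50 -> L from 47
Insert 99: R from 23 -> R from 50

In-order: [23, 28, 47, 50, 99]


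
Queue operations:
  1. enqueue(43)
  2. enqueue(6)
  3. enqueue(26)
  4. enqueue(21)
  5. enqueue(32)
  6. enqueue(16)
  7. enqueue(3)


enqueue(43) -> [43]
enqueue(6) -> [43, 6]
enqueue(26) -> [43, 6, 26]
enqueue(21) -> [43, 6, 26, 21]
enqueue(32) -> [43, 6, 26, 21, 32]
enqueue(16) -> [43, 6, 26, 21, 32, 16]
enqueue(3) -> [43, 6, 26, 21, 32, 16, 3]

Final queue: [43, 6, 26, 21, 32, 16, 3]


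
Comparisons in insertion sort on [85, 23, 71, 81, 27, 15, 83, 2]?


Algorithm: insertion sort
Input: [85, 23, 71, 81, 27, 15, 83, 2]
Sorted: [2, 15, 23, 27, 71, 81, 83, 85]

23


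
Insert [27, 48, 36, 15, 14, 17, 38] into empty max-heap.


Insert 27: [27]
Insert 48: [48, 27]
Insert 36: [48, 27, 36]
Insert 15: [48, 27, 36, 15]
Insert 14: [48, 27, 36, 15, 14]
Insert 17: [48, 27, 36, 15, 14, 17]
Insert 38: [48, 27, 38, 15, 14, 17, 36]

Final heap: [48, 27, 38, 15, 14, 17, 36]


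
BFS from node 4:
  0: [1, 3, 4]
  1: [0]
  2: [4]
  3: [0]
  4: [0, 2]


Visit 4, enqueue [0, 2]
Visit 0, enqueue [1, 3]
Visit 2, enqueue []
Visit 1, enqueue []
Visit 3, enqueue []

BFS order: [4, 0, 2, 1, 3]


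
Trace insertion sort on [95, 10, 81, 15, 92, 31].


Initial: [95, 10, 81, 15, 92, 31]
Insert 10: [10, 95, 81, 15, 92, 31]
Insert 81: [10, 81, 95, 15, 92, 31]
Insert 15: [10, 15, 81, 95, 92, 31]
Insert 92: [10, 15, 81, 92, 95, 31]
Insert 31: [10, 15, 31, 81, 92, 95]

Sorted: [10, 15, 31, 81, 92, 95]


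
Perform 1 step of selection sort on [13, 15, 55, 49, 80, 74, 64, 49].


Initial: [13, 15, 55, 49, 80, 74, 64, 49]
Step 1: min=13 at 0
  Swap: [13, 15, 55, 49, 80, 74, 64, 49]

After 1 step: [13, 15, 55, 49, 80, 74, 64, 49]


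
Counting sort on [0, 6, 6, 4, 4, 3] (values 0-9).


Input: [0, 6, 6, 4, 4, 3]
Counts: [1, 0, 0, 1, 2, 0, 2, 0, 0, 0]

Sorted: [0, 3, 4, 4, 6, 6]


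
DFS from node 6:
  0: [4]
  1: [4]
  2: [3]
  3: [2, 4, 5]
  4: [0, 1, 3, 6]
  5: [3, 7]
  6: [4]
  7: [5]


Visit 6, push [4]
Visit 4, push [3, 1, 0]
Visit 0, push []
Visit 1, push []
Visit 3, push [5, 2]
Visit 2, push []
Visit 5, push [7]
Visit 7, push []

DFS order: [6, 4, 0, 1, 3, 2, 5, 7]


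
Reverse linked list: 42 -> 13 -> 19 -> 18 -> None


Step 1: curr=42, set curr.next=prev(None) | reversed so far: 42
Step 2: curr=13, set curr.next=prev(42) | reversed so far: 13 -> 42
Step 3: curr=19, set curr.next=prev(13) | reversed so far: 19 -> 13 -> 42
Step 4: curr=18, set curr.next=prev(19) | reversed so far: 18 -> 19 -> 13 -> 42

18 -> 19 -> 13 -> 42 -> None


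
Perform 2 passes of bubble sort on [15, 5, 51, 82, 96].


Initial: [15, 5, 51, 82, 96]
Pass 1: [5, 15, 51, 82, 96] (1 swaps)
Pass 2: [5, 15, 51, 82, 96] (0 swaps)

After 2 passes: [5, 15, 51, 82, 96]


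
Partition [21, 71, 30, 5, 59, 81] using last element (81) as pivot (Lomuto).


Pivot: 81
  21 <= 81: advance i (no swap)
  71 <= 81: advance i (no swap)
  30 <= 81: advance i (no swap)
  5 <= 81: advance i (no swap)
  59 <= 81: advance i (no swap)
Place pivot at 5: [21, 71, 30, 5, 59, 81]

Partitioned: [21, 71, 30, 5, 59, 81]


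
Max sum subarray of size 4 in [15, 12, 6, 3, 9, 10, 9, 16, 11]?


[0:4]: 36
[1:5]: 30
[2:6]: 28
[3:7]: 31
[4:8]: 44
[5:9]: 46

Max: 46 at [5:9]


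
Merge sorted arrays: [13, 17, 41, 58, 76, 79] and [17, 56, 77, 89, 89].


Take 13 from A
Take 17 from A
Take 17 from B
Take 41 from A
Take 56 from B
Take 58 from A
Take 76 from A
Take 77 from B
Take 79 from A

Merged: [13, 17, 17, 41, 56, 58, 76, 77, 79, 89, 89]


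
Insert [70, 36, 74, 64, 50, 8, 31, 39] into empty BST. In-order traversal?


Insert 70: root
Insert 36: L from 70
Insert 74: R from 70
Insert 64: L from 70 -> R from 36
Insert 50: L from 70 -> R from 36 -> L from 64
Insert 8: L from 70 -> L from 36
Insert 31: L from 70 -> L from 36 -> R from 8
Insert 39: L from 70 -> R from 36 -> L from 64 -> L from 50

In-order: [8, 31, 36, 39, 50, 64, 70, 74]


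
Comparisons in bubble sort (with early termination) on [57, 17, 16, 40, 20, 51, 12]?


Algorithm: bubble sort (with early termination)
Input: [57, 17, 16, 40, 20, 51, 12]
Sorted: [12, 16, 17, 20, 40, 51, 57]

21


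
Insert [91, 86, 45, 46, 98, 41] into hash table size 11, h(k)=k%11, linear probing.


Insert 91: h=3 -> slot 3
Insert 86: h=9 -> slot 9
Insert 45: h=1 -> slot 1
Insert 46: h=2 -> slot 2
Insert 98: h=10 -> slot 10
Insert 41: h=8 -> slot 8

Table: [None, 45, 46, 91, None, None, None, None, 41, 86, 98]


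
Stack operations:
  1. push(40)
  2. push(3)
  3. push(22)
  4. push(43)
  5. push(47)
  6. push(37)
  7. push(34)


push(40) -> [40]
push(3) -> [40, 3]
push(22) -> [40, 3, 22]
push(43) -> [40, 3, 22, 43]
push(47) -> [40, 3, 22, 43, 47]
push(37) -> [40, 3, 22, 43, 47, 37]
push(34) -> [40, 3, 22, 43, 47, 37, 34]

Final stack: [40, 3, 22, 43, 47, 37, 34]


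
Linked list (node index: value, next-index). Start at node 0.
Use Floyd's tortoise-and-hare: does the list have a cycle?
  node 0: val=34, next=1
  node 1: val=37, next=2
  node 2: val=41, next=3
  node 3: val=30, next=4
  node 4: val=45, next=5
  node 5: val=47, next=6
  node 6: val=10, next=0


Floyd's tortoise (slow, +1) and hare (fast, +2):
  init: slow=0, fast=0
  step 1: slow=1, fast=2
  step 2: slow=2, fast=4
  step 3: slow=3, fast=6
  step 4: slow=4, fast=1
  step 5: slow=5, fast=3
  step 6: slow=6, fast=5
  step 7: slow=0, fast=0
  slow == fast at node 0: cycle detected

Cycle: yes


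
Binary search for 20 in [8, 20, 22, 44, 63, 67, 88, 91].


Step 1: lo=0, hi=7, mid=3, val=44
Step 2: lo=0, hi=2, mid=1, val=20

Found at index 1


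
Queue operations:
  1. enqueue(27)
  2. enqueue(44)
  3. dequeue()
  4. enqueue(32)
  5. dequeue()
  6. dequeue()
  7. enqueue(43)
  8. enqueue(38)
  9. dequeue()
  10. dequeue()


enqueue(27) -> [27]
enqueue(44) -> [27, 44]
dequeue()->27, [44]
enqueue(32) -> [44, 32]
dequeue()->44, [32]
dequeue()->32, []
enqueue(43) -> [43]
enqueue(38) -> [43, 38]
dequeue()->43, [38]
dequeue()->38, []

Final queue: []


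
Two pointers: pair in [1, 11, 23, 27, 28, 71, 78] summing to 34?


lo=0(1)+hi=6(78)=79
lo=0(1)+hi=5(71)=72
lo=0(1)+hi=4(28)=29
lo=1(11)+hi=4(28)=39
lo=1(11)+hi=3(27)=38
lo=1(11)+hi=2(23)=34

Yes: 11+23=34


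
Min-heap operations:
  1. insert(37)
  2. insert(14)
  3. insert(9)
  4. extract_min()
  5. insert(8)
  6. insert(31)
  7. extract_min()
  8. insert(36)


insert(37) -> [37]
insert(14) -> [14, 37]
insert(9) -> [9, 37, 14]
extract_min()->9, [14, 37]
insert(8) -> [8, 37, 14]
insert(31) -> [8, 31, 14, 37]
extract_min()->8, [14, 31, 37]
insert(36) -> [14, 31, 37, 36]

Final heap: [14, 31, 37, 36]


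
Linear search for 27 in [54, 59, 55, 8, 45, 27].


i=0: 54!=27
i=1: 59!=27
i=2: 55!=27
i=3: 8!=27
i=4: 45!=27
i=5: 27==27 found!

Found at 5, 6 comps


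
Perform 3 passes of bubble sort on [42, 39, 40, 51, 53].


Initial: [42, 39, 40, 51, 53]
Pass 1: [39, 40, 42, 51, 53] (2 swaps)
Pass 2: [39, 40, 42, 51, 53] (0 swaps)
Pass 3: [39, 40, 42, 51, 53] (0 swaps)

After 3 passes: [39, 40, 42, 51, 53]


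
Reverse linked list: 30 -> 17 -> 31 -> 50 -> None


Step 1: curr=30, set curr.next=prev(None) | reversed so far: 30
Step 2: curr=17, set curr.next=prev(30) | reversed so far: 17 -> 30
Step 3: curr=31, set curr.next=prev(17) | reversed so far: 31 -> 17 -> 30
Step 4: curr=50, set curr.next=prev(31) | reversed so far: 50 -> 31 -> 17 -> 30

50 -> 31 -> 17 -> 30 -> None


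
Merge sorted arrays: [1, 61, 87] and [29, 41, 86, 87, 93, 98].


Take 1 from A
Take 29 from B
Take 41 from B
Take 61 from A
Take 86 from B
Take 87 from A

Merged: [1, 29, 41, 61, 86, 87, 87, 93, 98]


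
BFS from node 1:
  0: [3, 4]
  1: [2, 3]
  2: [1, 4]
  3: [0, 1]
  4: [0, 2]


Visit 1, enqueue [2, 3]
Visit 2, enqueue [4]
Visit 3, enqueue [0]
Visit 4, enqueue []
Visit 0, enqueue []

BFS order: [1, 2, 3, 4, 0]


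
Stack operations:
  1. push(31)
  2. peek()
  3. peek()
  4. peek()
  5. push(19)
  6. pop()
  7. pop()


push(31) -> [31]
peek()->31
peek()->31
peek()->31
push(19) -> [31, 19]
pop()->19, [31]
pop()->31, []

Final stack: []


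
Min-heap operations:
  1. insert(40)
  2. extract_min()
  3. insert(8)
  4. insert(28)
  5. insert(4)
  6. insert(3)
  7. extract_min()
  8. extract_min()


insert(40) -> [40]
extract_min()->40, []
insert(8) -> [8]
insert(28) -> [8, 28]
insert(4) -> [4, 28, 8]
insert(3) -> [3, 4, 8, 28]
extract_min()->3, [4, 28, 8]
extract_min()->4, [8, 28]

Final heap: [8, 28]


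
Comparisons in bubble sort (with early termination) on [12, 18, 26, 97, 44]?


Algorithm: bubble sort (with early termination)
Input: [12, 18, 26, 97, 44]
Sorted: [12, 18, 26, 44, 97]

7


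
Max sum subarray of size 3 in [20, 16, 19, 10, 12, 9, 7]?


[0:3]: 55
[1:4]: 45
[2:5]: 41
[3:6]: 31
[4:7]: 28

Max: 55 at [0:3]


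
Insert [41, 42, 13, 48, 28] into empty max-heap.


Insert 41: [41]
Insert 42: [42, 41]
Insert 13: [42, 41, 13]
Insert 48: [48, 42, 13, 41]
Insert 28: [48, 42, 13, 41, 28]

Final heap: [48, 42, 13, 41, 28]


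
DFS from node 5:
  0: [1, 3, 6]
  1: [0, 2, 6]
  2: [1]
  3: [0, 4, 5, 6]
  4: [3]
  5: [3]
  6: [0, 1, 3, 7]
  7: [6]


Visit 5, push [3]
Visit 3, push [6, 4, 0]
Visit 0, push [6, 1]
Visit 1, push [6, 2]
Visit 2, push []
Visit 6, push [7]
Visit 7, push []
Visit 4, push []

DFS order: [5, 3, 0, 1, 2, 6, 7, 4]


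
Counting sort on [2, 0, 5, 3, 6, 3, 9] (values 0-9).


Input: [2, 0, 5, 3, 6, 3, 9]
Counts: [1, 0, 1, 2, 0, 1, 1, 0, 0, 1]

Sorted: [0, 2, 3, 3, 5, 6, 9]


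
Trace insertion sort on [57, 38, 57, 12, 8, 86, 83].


Initial: [57, 38, 57, 12, 8, 86, 83]
Insert 38: [38, 57, 57, 12, 8, 86, 83]
Insert 57: [38, 57, 57, 12, 8, 86, 83]
Insert 12: [12, 38, 57, 57, 8, 86, 83]
Insert 8: [8, 12, 38, 57, 57, 86, 83]
Insert 86: [8, 12, 38, 57, 57, 86, 83]
Insert 83: [8, 12, 38, 57, 57, 83, 86]

Sorted: [8, 12, 38, 57, 57, 83, 86]


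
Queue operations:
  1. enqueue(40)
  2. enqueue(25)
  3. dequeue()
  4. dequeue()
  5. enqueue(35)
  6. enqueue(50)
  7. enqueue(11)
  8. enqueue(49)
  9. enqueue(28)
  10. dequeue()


enqueue(40) -> [40]
enqueue(25) -> [40, 25]
dequeue()->40, [25]
dequeue()->25, []
enqueue(35) -> [35]
enqueue(50) -> [35, 50]
enqueue(11) -> [35, 50, 11]
enqueue(49) -> [35, 50, 11, 49]
enqueue(28) -> [35, 50, 11, 49, 28]
dequeue()->35, [50, 11, 49, 28]

Final queue: [50, 11, 49, 28]


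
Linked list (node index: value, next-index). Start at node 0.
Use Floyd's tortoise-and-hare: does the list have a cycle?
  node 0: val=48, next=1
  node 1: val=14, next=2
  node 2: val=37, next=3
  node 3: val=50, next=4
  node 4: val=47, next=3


Floyd's tortoise (slow, +1) and hare (fast, +2):
  init: slow=0, fast=0
  step 1: slow=1, fast=2
  step 2: slow=2, fast=4
  step 3: slow=3, fast=4
  step 4: slow=4, fast=4
  slow == fast at node 4: cycle detected

Cycle: yes


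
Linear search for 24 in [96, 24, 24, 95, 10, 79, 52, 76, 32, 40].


i=0: 96!=24
i=1: 24==24 found!

Found at 1, 2 comps


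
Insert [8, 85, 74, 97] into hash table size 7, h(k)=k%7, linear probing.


Insert 8: h=1 -> slot 1
Insert 85: h=1, 1 probes -> slot 2
Insert 74: h=4 -> slot 4
Insert 97: h=6 -> slot 6

Table: [None, 8, 85, None, 74, None, 97]


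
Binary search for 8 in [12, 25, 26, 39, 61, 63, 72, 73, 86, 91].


Step 1: lo=0, hi=9, mid=4, val=61
Step 2: lo=0, hi=3, mid=1, val=25
Step 3: lo=0, hi=0, mid=0, val=12

Not found


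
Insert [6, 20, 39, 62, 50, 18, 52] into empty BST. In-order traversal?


Insert 6: root
Insert 20: R from 6
Insert 39: R from 6 -> R from 20
Insert 62: R from 6 -> R from 20 -> R from 39
Insert 50: R from 6 -> R from 20 -> R from 39 -> L from 62
Insert 18: R from 6 -> L from 20
Insert 52: R from 6 -> R from 20 -> R from 39 -> L from 62 -> R from 50

In-order: [6, 18, 20, 39, 50, 52, 62]


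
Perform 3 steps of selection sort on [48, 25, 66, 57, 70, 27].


Initial: [48, 25, 66, 57, 70, 27]
Step 1: min=25 at 1
  Swap: [25, 48, 66, 57, 70, 27]
Step 2: min=27 at 5
  Swap: [25, 27, 66, 57, 70, 48]
Step 3: min=48 at 5
  Swap: [25, 27, 48, 57, 70, 66]

After 3 steps: [25, 27, 48, 57, 70, 66]


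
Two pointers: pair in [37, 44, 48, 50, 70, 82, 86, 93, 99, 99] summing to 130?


lo=0(37)+hi=9(99)=136
lo=0(37)+hi=8(99)=136
lo=0(37)+hi=7(93)=130

Yes: 37+93=130


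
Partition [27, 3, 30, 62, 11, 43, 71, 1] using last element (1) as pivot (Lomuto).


Pivot: 1
Place pivot at 0: [1, 3, 30, 62, 11, 43, 71, 27]

Partitioned: [1, 3, 30, 62, 11, 43, 71, 27]


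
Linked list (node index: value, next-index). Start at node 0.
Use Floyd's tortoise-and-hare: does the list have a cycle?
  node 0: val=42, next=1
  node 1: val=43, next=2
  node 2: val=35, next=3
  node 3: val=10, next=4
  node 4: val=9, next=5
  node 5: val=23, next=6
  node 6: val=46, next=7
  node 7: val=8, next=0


Floyd's tortoise (slow, +1) and hare (fast, +2):
  init: slow=0, fast=0
  step 1: slow=1, fast=2
  step 2: slow=2, fast=4
  step 3: slow=3, fast=6
  step 4: slow=4, fast=0
  step 5: slow=5, fast=2
  step 6: slow=6, fast=4
  step 7: slow=7, fast=6
  step 8: slow=0, fast=0
  slow == fast at node 0: cycle detected

Cycle: yes


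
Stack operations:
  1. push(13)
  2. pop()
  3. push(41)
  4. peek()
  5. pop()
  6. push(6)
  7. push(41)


push(13) -> [13]
pop()->13, []
push(41) -> [41]
peek()->41
pop()->41, []
push(6) -> [6]
push(41) -> [6, 41]

Final stack: [6, 41]


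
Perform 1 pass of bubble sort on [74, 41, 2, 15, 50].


Initial: [74, 41, 2, 15, 50]
Pass 1: [41, 2, 15, 50, 74] (4 swaps)

After 1 pass: [41, 2, 15, 50, 74]


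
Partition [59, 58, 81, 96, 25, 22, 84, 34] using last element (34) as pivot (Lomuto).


Pivot: 34
  25 <= 34: swap -> [25, 58, 81, 96, 59, 22, 84, 34]
  22 <= 34: swap -> [25, 22, 81, 96, 59, 58, 84, 34]
Place pivot at 2: [25, 22, 34, 96, 59, 58, 84, 81]

Partitioned: [25, 22, 34, 96, 59, 58, 84, 81]


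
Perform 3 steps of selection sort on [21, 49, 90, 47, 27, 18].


Initial: [21, 49, 90, 47, 27, 18]
Step 1: min=18 at 5
  Swap: [18, 49, 90, 47, 27, 21]
Step 2: min=21 at 5
  Swap: [18, 21, 90, 47, 27, 49]
Step 3: min=27 at 4
  Swap: [18, 21, 27, 47, 90, 49]

After 3 steps: [18, 21, 27, 47, 90, 49]


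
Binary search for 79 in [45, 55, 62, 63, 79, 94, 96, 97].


Step 1: lo=0, hi=7, mid=3, val=63
Step 2: lo=4, hi=7, mid=5, val=94
Step 3: lo=4, hi=4, mid=4, val=79

Found at index 4


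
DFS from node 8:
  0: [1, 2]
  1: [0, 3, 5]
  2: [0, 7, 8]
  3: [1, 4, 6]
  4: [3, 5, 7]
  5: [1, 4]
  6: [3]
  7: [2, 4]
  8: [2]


Visit 8, push [2]
Visit 2, push [7, 0]
Visit 0, push [1]
Visit 1, push [5, 3]
Visit 3, push [6, 4]
Visit 4, push [7, 5]
Visit 5, push []
Visit 7, push []
Visit 6, push []

DFS order: [8, 2, 0, 1, 3, 4, 5, 7, 6]


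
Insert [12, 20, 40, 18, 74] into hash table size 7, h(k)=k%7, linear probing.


Insert 12: h=5 -> slot 5
Insert 20: h=6 -> slot 6
Insert 40: h=5, 2 probes -> slot 0
Insert 18: h=4 -> slot 4
Insert 74: h=4, 4 probes -> slot 1

Table: [40, 74, None, None, 18, 12, 20]


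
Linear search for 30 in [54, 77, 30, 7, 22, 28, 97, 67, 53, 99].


i=0: 54!=30
i=1: 77!=30
i=2: 30==30 found!

Found at 2, 3 comps


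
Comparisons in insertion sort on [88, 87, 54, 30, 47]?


Algorithm: insertion sort
Input: [88, 87, 54, 30, 47]
Sorted: [30, 47, 54, 87, 88]

10


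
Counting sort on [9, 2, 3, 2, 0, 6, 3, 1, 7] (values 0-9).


Input: [9, 2, 3, 2, 0, 6, 3, 1, 7]
Counts: [1, 1, 2, 2, 0, 0, 1, 1, 0, 1]

Sorted: [0, 1, 2, 2, 3, 3, 6, 7, 9]


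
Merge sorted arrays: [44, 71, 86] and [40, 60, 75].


Take 40 from B
Take 44 from A
Take 60 from B
Take 71 from A
Take 75 from B

Merged: [40, 44, 60, 71, 75, 86]
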